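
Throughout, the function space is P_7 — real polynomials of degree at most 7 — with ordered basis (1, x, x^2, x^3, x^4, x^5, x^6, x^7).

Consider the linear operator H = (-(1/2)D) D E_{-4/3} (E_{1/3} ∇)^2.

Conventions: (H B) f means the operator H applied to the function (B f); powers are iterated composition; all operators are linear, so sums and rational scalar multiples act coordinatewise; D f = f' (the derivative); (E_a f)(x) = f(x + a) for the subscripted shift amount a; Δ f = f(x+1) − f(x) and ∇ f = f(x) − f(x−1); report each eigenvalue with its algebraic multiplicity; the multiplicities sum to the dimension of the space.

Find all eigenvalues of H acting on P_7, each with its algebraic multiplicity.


image of 1: 0
image of x: 0
image of x^2: 0
image of x^3: 0
image of x^4: -12
image of x^5: -60x + 100
image of x^6: -180x^2 + 600x - 530
image of x^7: -420x^3 + 2100x^2 - 3710x + 20650/9
the matrix is upper triangular; its diagonal is (0, 0, 0, 0, 0, 0, 0, 0)
for a triangular matrix the eigenvalues are the diagonal entries, with algebraic multiplicity their repetition count

λ = 0 (multiplicity 8)


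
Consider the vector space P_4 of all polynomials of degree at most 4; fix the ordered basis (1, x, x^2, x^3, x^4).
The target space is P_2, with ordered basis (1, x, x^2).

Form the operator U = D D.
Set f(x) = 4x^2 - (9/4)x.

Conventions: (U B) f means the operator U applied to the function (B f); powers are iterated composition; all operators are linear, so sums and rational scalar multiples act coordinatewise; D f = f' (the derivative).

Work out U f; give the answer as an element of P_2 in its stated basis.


the image equals g(x) = 8

D f = 8x - 9/4
D D f = 8


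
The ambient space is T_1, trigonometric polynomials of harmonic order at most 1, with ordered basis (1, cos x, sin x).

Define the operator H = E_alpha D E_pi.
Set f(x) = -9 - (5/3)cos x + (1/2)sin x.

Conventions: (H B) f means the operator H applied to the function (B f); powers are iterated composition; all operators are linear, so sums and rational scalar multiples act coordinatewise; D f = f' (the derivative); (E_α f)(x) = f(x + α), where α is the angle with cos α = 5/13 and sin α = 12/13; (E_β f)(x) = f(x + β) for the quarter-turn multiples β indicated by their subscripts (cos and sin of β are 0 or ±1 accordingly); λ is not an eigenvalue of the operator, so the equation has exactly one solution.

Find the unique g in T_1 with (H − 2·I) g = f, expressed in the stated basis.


g(x) = 9/2 + (155/102)cos x + (4/51)sin x

write g with unknown coordinates in the stated basis and equate coefficients in (H − 2·I) g = f
solving from the highest basis element down gives g = 9/2 + (155/102)cos x + (4/51)sin x
check: H g = (70/51)cos x + (67/102)sin x
so H g − 2·g = -9 - (5/3)cos x + (1/2)sin x = f ✓


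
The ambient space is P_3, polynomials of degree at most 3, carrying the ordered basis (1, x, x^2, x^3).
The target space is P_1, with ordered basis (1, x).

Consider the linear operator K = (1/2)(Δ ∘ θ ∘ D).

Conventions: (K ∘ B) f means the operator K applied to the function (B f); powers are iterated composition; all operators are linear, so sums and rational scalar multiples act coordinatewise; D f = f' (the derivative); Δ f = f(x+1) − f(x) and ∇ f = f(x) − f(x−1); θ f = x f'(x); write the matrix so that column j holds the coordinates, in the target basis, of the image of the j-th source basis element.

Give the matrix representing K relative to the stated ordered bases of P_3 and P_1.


the matrix is [[0, 0, 1, 3]; [0, 0, 0, 6]] (rows listed top to bottom)

image of 1: 0
image of x: 0
image of x^2: 1
image of x^3: 6x + 3
each image's coordinates form column j of the matrix


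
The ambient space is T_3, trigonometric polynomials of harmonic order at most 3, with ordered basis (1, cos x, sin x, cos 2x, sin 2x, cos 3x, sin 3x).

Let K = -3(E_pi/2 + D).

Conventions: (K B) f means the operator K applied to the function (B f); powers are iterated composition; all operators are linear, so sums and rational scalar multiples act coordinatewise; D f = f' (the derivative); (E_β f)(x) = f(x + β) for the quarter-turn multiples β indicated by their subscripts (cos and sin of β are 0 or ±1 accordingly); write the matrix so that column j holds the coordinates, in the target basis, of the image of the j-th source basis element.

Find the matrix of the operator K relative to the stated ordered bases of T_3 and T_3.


the matrix is [[-3, 0, 0, 0, 0, 0, 0]; [0, 0, -6, 0, 0, 0, 0]; [0, 6, 0, 0, 0, 0, 0]; [0, 0, 0, 3, -6, 0, 0]; [0, 0, 0, 6, 3, 0, 0]; [0, 0, 0, 0, 0, 0, -6]; [0, 0, 0, 0, 0, 6, 0]] (rows listed top to bottom)

image of 1: -3
image of cos x: 6sin x
image of sin x: -6cos x
image of cos 2x: 3cos 2x + 6sin 2x
image of sin 2x: -6cos 2x + 3sin 2x
image of cos 3x: 6sin 3x
image of sin 3x: -6cos 3x
each image's coordinates form column j of the matrix


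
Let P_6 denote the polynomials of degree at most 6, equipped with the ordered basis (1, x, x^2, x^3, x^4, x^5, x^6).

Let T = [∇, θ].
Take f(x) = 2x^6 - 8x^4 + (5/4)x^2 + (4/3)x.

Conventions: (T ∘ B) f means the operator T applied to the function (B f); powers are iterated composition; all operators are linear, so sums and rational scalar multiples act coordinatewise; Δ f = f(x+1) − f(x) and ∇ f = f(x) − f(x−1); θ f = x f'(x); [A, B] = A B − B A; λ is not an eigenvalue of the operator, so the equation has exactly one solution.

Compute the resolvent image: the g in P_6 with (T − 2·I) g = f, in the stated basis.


write g with unknown coordinates in the stated basis and equate coefficients in (T − 2·I) g = f
solving from the highest basis element down gives g = -x^6 - 3x^5 + (23/2)x^4 + 23x^3 - (401/8)x^2 - (859/24)x + 1883/48
check: T g = -6x^5 + 15x^4 + 46x^3 - 99x^2 - (281/4)x + 1883/24
so T g − 2·g = 2x^6 - 8x^4 + (5/4)x^2 + (4/3)x = f ✓

the result is g(x) = -x^6 - 3x^5 + (23/2)x^4 + 23x^3 - (401/8)x^2 - (859/24)x + 1883/48


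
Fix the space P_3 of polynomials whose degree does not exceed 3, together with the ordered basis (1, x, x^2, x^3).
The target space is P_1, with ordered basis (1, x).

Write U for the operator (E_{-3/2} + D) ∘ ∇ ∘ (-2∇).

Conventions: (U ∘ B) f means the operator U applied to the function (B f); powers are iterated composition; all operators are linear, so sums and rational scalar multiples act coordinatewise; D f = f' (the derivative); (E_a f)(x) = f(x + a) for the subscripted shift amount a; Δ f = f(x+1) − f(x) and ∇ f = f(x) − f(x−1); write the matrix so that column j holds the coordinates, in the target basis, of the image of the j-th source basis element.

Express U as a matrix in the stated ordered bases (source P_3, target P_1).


image of 1: 0
image of x: 0
image of x^2: -4
image of x^3: -12x + 18
each image's coordinates form column j of the matrix

the matrix is [[0, 0, -4, 18]; [0, 0, 0, -12]] (rows listed top to bottom)


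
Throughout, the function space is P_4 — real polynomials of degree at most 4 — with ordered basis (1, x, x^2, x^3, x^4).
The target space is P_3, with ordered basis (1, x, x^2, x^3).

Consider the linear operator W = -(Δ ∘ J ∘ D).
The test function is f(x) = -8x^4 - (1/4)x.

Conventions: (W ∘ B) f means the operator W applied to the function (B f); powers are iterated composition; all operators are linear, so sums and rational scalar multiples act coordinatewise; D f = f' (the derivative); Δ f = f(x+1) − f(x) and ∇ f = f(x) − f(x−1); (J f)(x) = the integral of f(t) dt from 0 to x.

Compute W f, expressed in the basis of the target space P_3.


D f = -32x^3 - 1/4
J D f = -8x^4 - (1/4)x
Δ J D f = -32x^3 - 48x^2 - 32x - 33/4
(-(Δ ∘ J ∘ D)) f = 32x^3 + 48x^2 + 32x + 33/4

g(x) = 32x^3 + 48x^2 + 32x + 33/4


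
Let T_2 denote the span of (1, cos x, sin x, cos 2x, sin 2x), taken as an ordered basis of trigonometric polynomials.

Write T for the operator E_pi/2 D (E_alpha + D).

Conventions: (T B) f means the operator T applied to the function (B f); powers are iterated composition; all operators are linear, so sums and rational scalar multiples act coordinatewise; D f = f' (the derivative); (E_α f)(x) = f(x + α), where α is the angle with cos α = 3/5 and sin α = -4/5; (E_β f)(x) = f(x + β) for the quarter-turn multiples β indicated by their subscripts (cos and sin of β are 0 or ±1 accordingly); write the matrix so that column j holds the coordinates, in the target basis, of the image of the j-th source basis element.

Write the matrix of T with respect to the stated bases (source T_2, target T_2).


the matrix is [[0, 0, 0, 0, 0]; [0, -3/5, -1/5, 0, 0]; [0, 1/5, -3/5, 0, 0]; [0, 0, 0, 52/25, 14/25]; [0, 0, 0, -14/25, 52/25]] (rows listed top to bottom)

image of 1: 0
image of cos x: -(3/5)cos x + (1/5)sin x
image of sin x: -(1/5)cos x - (3/5)sin x
image of cos 2x: (52/25)cos 2x - (14/25)sin 2x
image of sin 2x: (14/25)cos 2x + (52/25)sin 2x
each image's coordinates form column j of the matrix


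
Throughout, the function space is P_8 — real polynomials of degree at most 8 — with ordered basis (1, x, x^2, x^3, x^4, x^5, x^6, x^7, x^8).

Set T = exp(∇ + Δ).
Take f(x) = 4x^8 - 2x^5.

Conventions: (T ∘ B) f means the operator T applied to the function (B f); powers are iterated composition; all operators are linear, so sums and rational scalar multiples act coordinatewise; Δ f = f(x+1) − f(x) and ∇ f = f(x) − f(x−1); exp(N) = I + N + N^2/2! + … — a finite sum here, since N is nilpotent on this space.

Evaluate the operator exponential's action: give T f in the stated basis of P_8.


order-1 term: 64x^7 + 448x^5 - 20x^4 + 448x^3 - 40x^2 + 64x - 4
order-2 term: 448x^6 + 4480x^4 - 80x^3 + 7168x^2 - 160x + 1024
order-3 term: 1792x^5 + 17920x^3 - 160x^2 + 23296x - 160
order-4 term: 4480x^4 + 35840x^2 - 160x + 21504
order-5 term: 7168x^3 + 35840x - 64
order-6 term: 7168x^2 + 14336
order-7 term: 4096x
order-8 term: 1024
the series for exp(∇ + Δ) f terminates at order 8
exp(∇ + Δ) f = 4x^8 + 64x^7 + 448x^6 + 2238x^5 + 8940x^4 + 25456x^3 + 49976x^2 + 62976x + 37660

the image equals g(x) = 4x^8 + 64x^7 + 448x^6 + 2238x^5 + 8940x^4 + 25456x^3 + 49976x^2 + 62976x + 37660


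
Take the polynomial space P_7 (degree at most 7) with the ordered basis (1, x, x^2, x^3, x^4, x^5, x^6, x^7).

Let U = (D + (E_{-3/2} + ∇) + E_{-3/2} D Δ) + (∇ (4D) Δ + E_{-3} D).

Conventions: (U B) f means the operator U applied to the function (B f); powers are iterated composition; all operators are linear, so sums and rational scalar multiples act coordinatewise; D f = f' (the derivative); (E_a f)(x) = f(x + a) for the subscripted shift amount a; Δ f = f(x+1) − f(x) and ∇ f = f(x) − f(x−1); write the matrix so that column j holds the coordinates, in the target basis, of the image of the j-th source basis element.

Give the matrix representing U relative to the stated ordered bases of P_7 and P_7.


image of 1: 1
image of x: x + 3/2
image of x^2: x^2 + 3x - 11/4
image of x^3: x^3 + (9/2)x^2 - (33/4)x + 341/8
image of x^4: x^4 + 6x^3 - (33/2)x^2 + (341/2)x - 1455/16
image of x^5: x^5 + (15/2)x^4 - (55/2)x^3 + (1705/4)x^2 - (7275/16)x + 13229/32
image of x^6: x^6 + 9x^5 - (165/4)x^4 + (1705/2)x^3 - (21825/16)x^2 + (39687/16)x - 89743/64
image of x^7: x^7 + (21/2)x^6 - (231/4)x^5 + (11935/8)x^4 - (50925/16)x^3 + (277809/32)x^2 - (628201/64)x + 648101/128
each image's coordinates form column j of the matrix

the matrix is [[1, 3/2, -11/4, 341/8, -1455/16, 13229/32, -89743/64, 648101/128]; [0, 1, 3, -33/4, 341/2, -7275/16, 39687/16, -628201/64]; [0, 0, 1, 9/2, -33/2, 1705/4, -21825/16, 277809/32]; [0, 0, 0, 1, 6, -55/2, 1705/2, -50925/16]; [0, 0, 0, 0, 1, 15/2, -165/4, 11935/8]; [0, 0, 0, 0, 0, 1, 9, -231/4]; [0, 0, 0, 0, 0, 0, 1, 21/2]; [0, 0, 0, 0, 0, 0, 0, 1]] (rows listed top to bottom)


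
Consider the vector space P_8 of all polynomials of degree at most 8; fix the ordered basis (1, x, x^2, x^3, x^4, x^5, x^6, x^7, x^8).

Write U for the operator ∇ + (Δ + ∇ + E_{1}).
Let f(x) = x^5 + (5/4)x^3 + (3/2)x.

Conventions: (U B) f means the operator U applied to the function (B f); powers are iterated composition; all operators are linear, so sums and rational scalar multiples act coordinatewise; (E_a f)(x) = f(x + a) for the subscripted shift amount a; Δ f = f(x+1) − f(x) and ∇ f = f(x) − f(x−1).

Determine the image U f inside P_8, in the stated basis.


the result is g(x) = x^5 + 20x^4 + (5/4)x^3 + 55x^2 + (3/2)x + 15

∇ f = 5x^4 - 10x^3 + (55/4)x^2 - (35/4)x + 15/4
Δ f = 5x^4 + 10x^3 + (55/4)x^2 + (35/4)x + 15/4
∇ f = 5x^4 - 10x^3 + (55/4)x^2 - (35/4)x + 15/4
E_{1} f = x^5 + 5x^4 + (45/4)x^3 + (55/4)x^2 + (41/4)x + 15/4
(Δ + ∇ + E_{1}) f = x^5 + 15x^4 + (45/4)x^3 + (165/4)x^2 + (41/4)x + 45/4
(∇ + (Δ + ∇ + E_{1})) f = x^5 + 20x^4 + (5/4)x^3 + 55x^2 + (3/2)x + 15


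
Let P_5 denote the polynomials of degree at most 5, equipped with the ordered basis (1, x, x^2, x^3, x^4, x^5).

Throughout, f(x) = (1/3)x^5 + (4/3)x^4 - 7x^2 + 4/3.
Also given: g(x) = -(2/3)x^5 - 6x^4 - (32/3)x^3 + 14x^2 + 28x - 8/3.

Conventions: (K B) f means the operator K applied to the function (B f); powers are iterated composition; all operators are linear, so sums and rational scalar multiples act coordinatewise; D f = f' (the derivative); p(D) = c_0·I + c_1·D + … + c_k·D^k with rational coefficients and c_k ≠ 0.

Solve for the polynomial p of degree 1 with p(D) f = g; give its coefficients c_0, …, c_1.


p(D) = -2·I − 2·D, i.e. c_0 = -2, c_1 = -2

D^0 f = (1/3)x^5 + (4/3)x^4 - 7x^2 + 4/3
D^1 f = (5/3)x^4 + (16/3)x^3 - 14x
matching coefficients of g against c_0 f + c_1 Df + … from the top degree down determines the c_i
solution: c_0 = -2, c_1 = -2


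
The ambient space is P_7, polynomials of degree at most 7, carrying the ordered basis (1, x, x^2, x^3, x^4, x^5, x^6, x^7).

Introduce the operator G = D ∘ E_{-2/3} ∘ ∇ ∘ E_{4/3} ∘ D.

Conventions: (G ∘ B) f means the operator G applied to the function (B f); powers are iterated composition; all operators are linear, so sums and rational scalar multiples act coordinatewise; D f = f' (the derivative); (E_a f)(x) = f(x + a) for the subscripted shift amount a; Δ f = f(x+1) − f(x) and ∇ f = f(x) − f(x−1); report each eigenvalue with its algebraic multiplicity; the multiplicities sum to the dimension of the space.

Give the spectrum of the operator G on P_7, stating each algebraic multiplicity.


image of 1: 0
image of x: 0
image of x^2: 0
image of x^3: 6
image of x^4: 24x + 4
image of x^5: 60x^2 + 20x + 20/3
image of x^6: 120x^3 + 60x^2 + 40x + 50/9
image of x^7: 210x^4 + 140x^3 + 140x^2 + (350/9)x + 154/27
the matrix is upper triangular; its diagonal is (0, 0, 0, 0, 0, 0, 0, 0)
for a triangular matrix the eigenvalues are the diagonal entries, with algebraic multiplicity their repetition count

λ = 0 (multiplicity 8)


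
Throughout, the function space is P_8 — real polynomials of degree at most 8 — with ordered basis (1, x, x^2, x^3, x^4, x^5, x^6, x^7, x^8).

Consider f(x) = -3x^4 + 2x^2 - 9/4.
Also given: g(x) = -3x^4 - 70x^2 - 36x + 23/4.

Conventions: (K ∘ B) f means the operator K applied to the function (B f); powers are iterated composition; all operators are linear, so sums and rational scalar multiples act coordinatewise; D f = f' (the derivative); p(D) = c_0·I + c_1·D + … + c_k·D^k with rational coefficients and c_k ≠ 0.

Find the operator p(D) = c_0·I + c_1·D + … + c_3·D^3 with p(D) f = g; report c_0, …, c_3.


D^0 f = -3x^4 + 2x^2 - 9/4
D^1 f = -12x^3 + 4x
D^2 f = -36x^2 + 4
D^3 f = -72x
matching coefficients of g against c_0 f + c_1 Df + … from the top degree down determines the c_i
solution: c_0 = 1, c_1 = 0, c_2 = 2, c_3 = 1/2

p(D) = I + 2·D^2 + (1/2)·D^3, i.e. c_0 = 1, c_1 = 0, c_2 = 2, c_3 = 1/2


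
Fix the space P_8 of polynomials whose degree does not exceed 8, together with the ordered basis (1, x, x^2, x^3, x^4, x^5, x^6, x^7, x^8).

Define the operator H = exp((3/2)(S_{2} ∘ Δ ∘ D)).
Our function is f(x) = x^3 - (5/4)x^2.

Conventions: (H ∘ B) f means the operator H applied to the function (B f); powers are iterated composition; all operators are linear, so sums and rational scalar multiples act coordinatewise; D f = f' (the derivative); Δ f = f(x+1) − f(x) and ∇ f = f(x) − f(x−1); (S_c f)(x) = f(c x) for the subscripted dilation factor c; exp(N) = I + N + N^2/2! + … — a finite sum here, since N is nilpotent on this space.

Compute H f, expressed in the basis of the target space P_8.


order-1 term: 18x + 3/4
the series for exp((3/2)(S_{2} ∘ Δ ∘ D)) f terminates at order 1
exp((3/2)(S_{2} ∘ Δ ∘ D)) f = x^3 - (5/4)x^2 + 18x + 3/4

g(x) = x^3 - (5/4)x^2 + 18x + 3/4


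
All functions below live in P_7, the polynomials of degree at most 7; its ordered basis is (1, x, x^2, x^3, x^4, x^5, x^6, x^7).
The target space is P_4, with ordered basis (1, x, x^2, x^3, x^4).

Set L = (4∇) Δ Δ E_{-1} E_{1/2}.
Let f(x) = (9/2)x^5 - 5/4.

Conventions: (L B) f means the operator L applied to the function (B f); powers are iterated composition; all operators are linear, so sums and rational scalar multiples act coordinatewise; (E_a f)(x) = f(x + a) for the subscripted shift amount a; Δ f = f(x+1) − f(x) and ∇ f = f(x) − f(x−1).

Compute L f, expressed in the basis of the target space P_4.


E_{1/2} f = (9/2)x^5 + (45/4)x^4 + (45/4)x^3 + (45/8)x^2 + (45/32)x - 71/64
E_{-1} E_{1/2} f = (9/2)x^5 - (45/4)x^4 + (45/4)x^3 - (45/8)x^2 + (45/32)x - 89/64
Δ E_{-1} E_{1/2} f = (45/2)x^4 + (45/4)x^2 + 9/32
Δ Δ E_{-1} E_{1/2} f = 90x^3 + 135x^2 + (225/2)x + 135/4
∇ (Δ Δ E_{-1}) E_{1/2} f = 270x^2 + 135/2
(4∇) (Δ Δ E_{-1}) E_{1/2} f = 1080x^2 + 270

g(x) = 1080x^2 + 270


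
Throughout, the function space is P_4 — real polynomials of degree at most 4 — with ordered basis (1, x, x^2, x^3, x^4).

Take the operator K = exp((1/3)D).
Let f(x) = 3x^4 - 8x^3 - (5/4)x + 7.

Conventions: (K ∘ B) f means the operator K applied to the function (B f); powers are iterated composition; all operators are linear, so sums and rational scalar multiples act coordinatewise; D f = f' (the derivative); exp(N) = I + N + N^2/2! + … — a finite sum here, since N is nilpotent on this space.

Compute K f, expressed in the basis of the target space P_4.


order-1 term: 4x^3 - 8x^2 - 5/12
order-2 term: 2x^2 - (8/3)x
order-3 term: (4/9)x - 8/27
order-4 term: 1/27
the series for exp((1/3)D) f terminates at order 4
exp((1/3)D) f = 3x^4 - 4x^3 - 6x^2 - (125/36)x + 683/108

g(x) = 3x^4 - 4x^3 - 6x^2 - (125/36)x + 683/108


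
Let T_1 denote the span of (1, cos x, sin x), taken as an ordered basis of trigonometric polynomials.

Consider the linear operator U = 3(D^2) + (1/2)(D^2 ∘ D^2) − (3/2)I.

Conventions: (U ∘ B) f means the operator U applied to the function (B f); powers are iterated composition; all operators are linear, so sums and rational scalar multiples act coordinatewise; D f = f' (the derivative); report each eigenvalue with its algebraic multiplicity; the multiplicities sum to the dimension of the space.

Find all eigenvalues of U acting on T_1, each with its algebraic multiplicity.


image of 1: -3/2
image of cos x: -4cos x
image of sin x: -4sin x
the matrix is diagonal; its diagonal is (-3/2, -4, -4)
for a triangular matrix the eigenvalues are the diagonal entries, with algebraic multiplicity their repetition count

λ = -4 (multiplicity 2), λ = -3/2 (multiplicity 1)


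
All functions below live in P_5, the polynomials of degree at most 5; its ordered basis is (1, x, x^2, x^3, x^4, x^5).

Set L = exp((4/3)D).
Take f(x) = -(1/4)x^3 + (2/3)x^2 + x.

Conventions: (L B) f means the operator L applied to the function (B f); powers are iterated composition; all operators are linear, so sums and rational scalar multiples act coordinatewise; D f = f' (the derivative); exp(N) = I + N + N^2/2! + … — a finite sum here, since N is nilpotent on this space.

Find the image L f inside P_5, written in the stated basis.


order-1 term: -x^2 + (16/9)x + 4/3
order-2 term: -(4/3)x + 32/27
order-3 term: -16/27
the series for exp((4/3)D) f terminates at order 3
exp((4/3)D) f = -(1/4)x^3 - (1/3)x^2 + (13/9)x + 52/27

the image equals g(x) = -(1/4)x^3 - (1/3)x^2 + (13/9)x + 52/27


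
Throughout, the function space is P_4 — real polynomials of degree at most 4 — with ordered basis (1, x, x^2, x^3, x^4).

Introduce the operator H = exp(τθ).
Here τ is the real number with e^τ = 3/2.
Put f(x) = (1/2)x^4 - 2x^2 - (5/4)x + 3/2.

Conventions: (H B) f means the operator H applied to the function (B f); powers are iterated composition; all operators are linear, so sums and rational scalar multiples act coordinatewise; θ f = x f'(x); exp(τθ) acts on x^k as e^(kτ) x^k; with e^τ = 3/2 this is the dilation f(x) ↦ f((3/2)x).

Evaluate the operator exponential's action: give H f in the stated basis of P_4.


g(x) = (81/32)x^4 - (9/2)x^2 - (15/8)x + 3/2

exp(τθ) x^k = e^(kτ) x^k; with e^τ = 3/2 this sends x^k to (3/2)^k x^k
x ↦ 3/2 x
x^2 ↦ 9/4 x^2
x^4 ↦ 81/16 x^4
applying this coordinatewise to f: exp(τθ) f = (81/32)x^4 - (9/2)x^2 - (15/8)x + 3/2


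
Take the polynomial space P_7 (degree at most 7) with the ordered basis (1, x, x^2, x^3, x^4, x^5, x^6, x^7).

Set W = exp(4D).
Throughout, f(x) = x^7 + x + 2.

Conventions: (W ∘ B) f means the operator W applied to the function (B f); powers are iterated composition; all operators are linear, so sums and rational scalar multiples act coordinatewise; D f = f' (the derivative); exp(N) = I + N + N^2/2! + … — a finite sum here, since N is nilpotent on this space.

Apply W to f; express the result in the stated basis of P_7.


order-1 term: 28x^6 + 4
order-2 term: 336x^5
order-3 term: 2240x^4
order-4 term: 8960x^3
order-5 term: 21504x^2
order-6 term: 28672x
order-7 term: 16384
the series for exp(4D) f terminates at order 7
exp(4D) f = x^7 + 28x^6 + 336x^5 + 2240x^4 + 8960x^3 + 21504x^2 + 28673x + 16390

the image equals g(x) = x^7 + 28x^6 + 336x^5 + 2240x^4 + 8960x^3 + 21504x^2 + 28673x + 16390


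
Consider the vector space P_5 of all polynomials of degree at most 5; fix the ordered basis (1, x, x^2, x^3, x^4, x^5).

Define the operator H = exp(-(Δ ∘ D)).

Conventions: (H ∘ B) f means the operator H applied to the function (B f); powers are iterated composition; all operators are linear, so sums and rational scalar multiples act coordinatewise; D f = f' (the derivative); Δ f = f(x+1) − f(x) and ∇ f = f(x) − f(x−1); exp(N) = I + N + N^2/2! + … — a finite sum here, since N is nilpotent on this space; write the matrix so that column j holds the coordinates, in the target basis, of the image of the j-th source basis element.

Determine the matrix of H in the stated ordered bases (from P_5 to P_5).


image of 1: 1
image of x: x
image of x^2: x^2 - 2
image of x^3: x^3 - 6x - 3
image of x^4: x^4 - 12x^2 - 12x + 8
image of x^5: x^5 - 20x^3 - 30x^2 + 40x + 55
each image's coordinates form column j of the matrix

the matrix is [[1, 0, -2, -3, 8, 55]; [0, 1, 0, -6, -12, 40]; [0, 0, 1, 0, -12, -30]; [0, 0, 0, 1, 0, -20]; [0, 0, 0, 0, 1, 0]; [0, 0, 0, 0, 0, 1]] (rows listed top to bottom)


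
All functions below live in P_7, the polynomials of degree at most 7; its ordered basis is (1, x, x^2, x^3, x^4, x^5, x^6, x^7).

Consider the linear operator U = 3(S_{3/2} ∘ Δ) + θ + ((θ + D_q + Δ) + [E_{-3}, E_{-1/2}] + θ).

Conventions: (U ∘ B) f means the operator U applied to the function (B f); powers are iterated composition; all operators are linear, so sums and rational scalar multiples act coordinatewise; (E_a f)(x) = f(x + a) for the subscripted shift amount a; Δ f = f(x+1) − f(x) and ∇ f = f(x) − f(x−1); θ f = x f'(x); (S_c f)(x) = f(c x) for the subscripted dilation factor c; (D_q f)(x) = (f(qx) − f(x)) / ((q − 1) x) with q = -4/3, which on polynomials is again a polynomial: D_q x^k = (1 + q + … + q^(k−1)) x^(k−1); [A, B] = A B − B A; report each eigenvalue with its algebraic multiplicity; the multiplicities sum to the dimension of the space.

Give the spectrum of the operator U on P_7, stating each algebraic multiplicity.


image of 1: 0
image of x: 3x + 5
image of x^2: 6x^2 + (32/3)x + 4
image of x^3: 9x^3 + (889/36)x^2 + (33/2)x + 4
image of x^4: 12x^4 + (2353/54)x^3 + (93/2)x^2 + 22x + 4
image of x^5: 15x^5 + (107791/1296)x^4 + (445/4)x^3 + (155/2)x^2 + (55/2)x + 4
image of x^6: 18x^6 + (547073/3888)x^5 + (3885/16)x^4 + (445/2)x^3 + (465/4)x^2 + 33x + 4
image of x^7: 21x^7 + (11656645/46656)x^6 + (15981/32)x^5 + (9065/16)x^4 + (3115/8)x^3 + (651/4)x^2 + (77/2)x + 4
the matrix is upper triangular; its diagonal is (0, 3, 6, 9, 12, 15, 18, 21)
for a triangular matrix the eigenvalues are the diagonal entries, with algebraic multiplicity their repetition count

λ = 0 (multiplicity 1), λ = 3 (multiplicity 1), λ = 6 (multiplicity 1), λ = 9 (multiplicity 1), λ = 12 (multiplicity 1), λ = 15 (multiplicity 1), λ = 18 (multiplicity 1), λ = 21 (multiplicity 1)


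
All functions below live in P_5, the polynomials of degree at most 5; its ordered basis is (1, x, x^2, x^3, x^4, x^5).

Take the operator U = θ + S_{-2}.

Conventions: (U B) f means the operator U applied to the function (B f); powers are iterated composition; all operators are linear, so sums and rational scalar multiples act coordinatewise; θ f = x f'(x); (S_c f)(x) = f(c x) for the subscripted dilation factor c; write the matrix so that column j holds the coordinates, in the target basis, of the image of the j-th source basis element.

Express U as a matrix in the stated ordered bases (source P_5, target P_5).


image of 1: 1
image of x: -x
image of x^2: 6x^2
image of x^3: -5x^3
image of x^4: 20x^4
image of x^5: -27x^5
each image's coordinates form column j of the matrix

the matrix is [[1, 0, 0, 0, 0, 0]; [0, -1, 0, 0, 0, 0]; [0, 0, 6, 0, 0, 0]; [0, 0, 0, -5, 0, 0]; [0, 0, 0, 0, 20, 0]; [0, 0, 0, 0, 0, -27]] (rows listed top to bottom)


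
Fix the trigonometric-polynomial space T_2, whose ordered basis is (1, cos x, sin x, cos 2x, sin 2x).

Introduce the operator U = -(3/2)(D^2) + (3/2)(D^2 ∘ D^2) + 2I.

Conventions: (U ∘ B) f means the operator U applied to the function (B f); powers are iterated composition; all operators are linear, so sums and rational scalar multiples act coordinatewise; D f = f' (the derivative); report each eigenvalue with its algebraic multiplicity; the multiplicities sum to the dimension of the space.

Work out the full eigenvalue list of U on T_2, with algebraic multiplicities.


image of 1: 2
image of cos x: 5cos x
image of sin x: 5sin x
image of cos 2x: 32cos 2x
image of sin 2x: 32sin 2x
the matrix is diagonal; its diagonal is (2, 5, 5, 32, 32)
for a triangular matrix the eigenvalues are the diagonal entries, with algebraic multiplicity their repetition count

λ = 2 (multiplicity 1), λ = 5 (multiplicity 2), λ = 32 (multiplicity 2)


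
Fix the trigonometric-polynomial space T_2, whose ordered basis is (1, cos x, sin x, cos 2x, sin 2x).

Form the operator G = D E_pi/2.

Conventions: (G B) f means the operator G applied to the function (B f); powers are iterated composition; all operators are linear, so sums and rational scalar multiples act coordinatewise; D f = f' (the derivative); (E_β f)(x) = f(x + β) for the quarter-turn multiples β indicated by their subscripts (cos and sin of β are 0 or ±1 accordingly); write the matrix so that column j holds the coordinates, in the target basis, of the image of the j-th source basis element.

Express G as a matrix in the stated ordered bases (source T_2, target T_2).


the matrix is [[0, 0, 0, 0, 0]; [0, -1, 0, 0, 0]; [0, 0, -1, 0, 0]; [0, 0, 0, 0, -2]; [0, 0, 0, 2, 0]] (rows listed top to bottom)

image of 1: 0
image of cos x: -cos x
image of sin x: -sin x
image of cos 2x: 2sin 2x
image of sin 2x: -2cos 2x
each image's coordinates form column j of the matrix


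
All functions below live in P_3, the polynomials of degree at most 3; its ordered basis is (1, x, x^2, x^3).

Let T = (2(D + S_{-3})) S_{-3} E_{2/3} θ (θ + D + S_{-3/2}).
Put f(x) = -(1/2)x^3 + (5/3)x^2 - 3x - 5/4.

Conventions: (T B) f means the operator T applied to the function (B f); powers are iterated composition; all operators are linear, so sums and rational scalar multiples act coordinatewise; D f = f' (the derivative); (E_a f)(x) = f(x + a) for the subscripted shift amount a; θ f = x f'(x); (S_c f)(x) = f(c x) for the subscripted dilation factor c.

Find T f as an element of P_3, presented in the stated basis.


the result is g(x) = (6561/8)x^3 + (15201/8)x^2 + 811x - 5731/54

θ f = -(3/2)x^3 + (10/3)x^2 - 3x
D f = -(3/2)x^2 + (10/3)x - 3
S_{-3/2} f = (27/16)x^3 + (15/4)x^2 + (9/2)x - 5/4
(θ + D + S_{-3/2}) f = (3/16)x^3 + (67/12)x^2 + (29/6)x - 17/4
θ (θ + D + S_{-3/2}) f = (9/16)x^3 + (67/6)x^2 + (29/6)x
E_{2/3} θ (θ + D + S_{-3/2}) f = (9/16)x^3 + (295/24)x^2 + (737/36)x + 451/54
S_{-3} (E_{2/3} θ) (θ + D + S_{-3/2}) f = -(243/16)x^3 + (885/8)x^2 - (737/12)x + 451/54
D (S_{-3} E_{2/3} θ) (θ + D + S_{-3/2}) f = -(729/16)x^2 + (885/4)x - 737/12
S_{-3} (S_{-3} E_{2/3} θ) (θ + D + S_{-3/2}) f = (6561/16)x^3 + (7965/8)x^2 + (737/4)x + 451/54
(D + S_{-3}) (S_{-3} E_{2/3} θ) (θ + D + S_{-3/2}) f = (6561/16)x^3 + (15201/16)x^2 + (811/2)x - 5731/108
(2(D + S_{-3})) (S_{-3} E_{2/3} θ) (θ + D + S_{-3/2}) f = (6561/8)x^3 + (15201/8)x^2 + 811x - 5731/54


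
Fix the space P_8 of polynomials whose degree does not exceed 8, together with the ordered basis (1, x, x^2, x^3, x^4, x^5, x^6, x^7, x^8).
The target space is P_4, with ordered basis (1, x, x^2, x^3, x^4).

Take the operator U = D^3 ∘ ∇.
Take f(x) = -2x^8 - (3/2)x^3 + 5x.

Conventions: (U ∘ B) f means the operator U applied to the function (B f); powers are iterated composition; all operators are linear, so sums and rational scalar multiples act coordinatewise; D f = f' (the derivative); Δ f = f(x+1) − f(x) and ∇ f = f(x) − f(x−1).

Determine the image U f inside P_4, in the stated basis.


∇ f = -16x^7 + 56x^6 - 112x^5 + 140x^4 - 112x^3 + (103/2)x^2 - (23/2)x + 11/2
D ∇ f = -112x^6 + 336x^5 - 560x^4 + 560x^3 - 336x^2 + 103x - 23/2
D D ∇ f = -672x^5 + 1680x^4 - 2240x^3 + 1680x^2 - 672x + 103
D D D ∇ f = -3360x^4 + 6720x^3 - 6720x^2 + 3360x - 672

g(x) = -3360x^4 + 6720x^3 - 6720x^2 + 3360x - 672


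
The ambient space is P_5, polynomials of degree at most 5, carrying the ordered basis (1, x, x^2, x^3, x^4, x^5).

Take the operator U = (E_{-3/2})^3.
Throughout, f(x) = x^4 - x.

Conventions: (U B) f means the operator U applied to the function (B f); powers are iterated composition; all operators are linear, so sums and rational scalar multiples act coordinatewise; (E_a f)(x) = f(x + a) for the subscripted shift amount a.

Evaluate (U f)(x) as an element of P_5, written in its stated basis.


the result is g(x) = x^4 - 18x^3 + (243/2)x^2 - (731/2)x + 6633/16

E_{-3/2} f = x^4 - 6x^3 + (27/2)x^2 - (29/2)x + 105/16
E_{-3/2} E_{-3/2} f = x^4 - 12x^3 + 54x^2 - 109x + 84
E_{-3/2} E_{-3/2} E_{-3/2} f = x^4 - 18x^3 + (243/2)x^2 - (731/2)x + 6633/16


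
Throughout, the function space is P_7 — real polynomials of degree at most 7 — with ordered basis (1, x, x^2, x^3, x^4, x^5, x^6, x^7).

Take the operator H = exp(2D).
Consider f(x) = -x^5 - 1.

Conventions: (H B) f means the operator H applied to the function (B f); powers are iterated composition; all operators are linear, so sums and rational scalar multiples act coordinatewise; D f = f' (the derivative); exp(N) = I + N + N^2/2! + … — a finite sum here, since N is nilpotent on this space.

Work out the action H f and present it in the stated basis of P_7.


the image equals g(x) = -x^5 - 10x^4 - 40x^3 - 80x^2 - 80x - 33

order-1 term: -10x^4
order-2 term: -40x^3
order-3 term: -80x^2
order-4 term: -80x
order-5 term: -32
the series for exp(2D) f terminates at order 5
exp(2D) f = -x^5 - 10x^4 - 40x^3 - 80x^2 - 80x - 33


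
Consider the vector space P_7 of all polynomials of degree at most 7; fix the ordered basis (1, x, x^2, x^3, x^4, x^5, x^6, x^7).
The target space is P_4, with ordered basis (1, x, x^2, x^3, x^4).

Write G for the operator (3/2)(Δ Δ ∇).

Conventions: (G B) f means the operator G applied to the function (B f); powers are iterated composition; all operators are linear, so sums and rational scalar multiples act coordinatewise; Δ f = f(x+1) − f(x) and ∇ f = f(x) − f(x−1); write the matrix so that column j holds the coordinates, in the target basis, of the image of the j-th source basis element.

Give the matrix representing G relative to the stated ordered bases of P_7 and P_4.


the matrix is [[0, 0, 0, 9, 18, 45, 90, 189]; [0, 0, 0, 0, 36, 90, 270, 630]; [0, 0, 0, 0, 0, 90, 270, 945]; [0, 0, 0, 0, 0, 0, 180, 630]; [0, 0, 0, 0, 0, 0, 0, 315]] (rows listed top to bottom)

image of 1: 0
image of x: 0
image of x^2: 0
image of x^3: 9
image of x^4: 36x + 18
image of x^5: 90x^2 + 90x + 45
image of x^6: 180x^3 + 270x^2 + 270x + 90
image of x^7: 315x^4 + 630x^3 + 945x^2 + 630x + 189
each image's coordinates form column j of the matrix


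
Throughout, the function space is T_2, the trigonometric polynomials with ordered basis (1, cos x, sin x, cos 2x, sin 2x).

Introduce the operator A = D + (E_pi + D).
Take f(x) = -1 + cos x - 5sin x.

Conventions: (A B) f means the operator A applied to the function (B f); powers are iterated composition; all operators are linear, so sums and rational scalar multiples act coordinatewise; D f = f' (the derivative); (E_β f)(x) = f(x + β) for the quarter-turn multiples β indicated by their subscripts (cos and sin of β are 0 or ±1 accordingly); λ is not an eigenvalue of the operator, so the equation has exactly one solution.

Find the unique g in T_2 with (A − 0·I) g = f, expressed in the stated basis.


write g with unknown coordinates in the stated basis and equate coefficients in (A − 0·I) g = f
solving from the highest basis element down gives g = -1 + (9/5)cos x + (7/5)sin x
check: A g = -1 + cos x - 5sin x
so A g − 0·g = -1 + cos x - 5sin x = f ✓

the image equals g(x) = -1 + (9/5)cos x + (7/5)sin x


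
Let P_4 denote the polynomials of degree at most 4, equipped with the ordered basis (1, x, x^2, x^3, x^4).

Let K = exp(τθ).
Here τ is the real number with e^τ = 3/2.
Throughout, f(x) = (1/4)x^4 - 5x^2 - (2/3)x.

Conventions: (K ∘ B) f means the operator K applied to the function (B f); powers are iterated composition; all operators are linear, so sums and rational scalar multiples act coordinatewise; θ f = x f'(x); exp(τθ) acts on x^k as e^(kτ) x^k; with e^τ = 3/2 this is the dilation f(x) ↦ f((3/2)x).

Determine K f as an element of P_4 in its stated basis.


exp(τθ) x^k = e^(kτ) x^k; with e^τ = 3/2 this sends x^k to (3/2)^k x^k
x ↦ 3/2 x
x^2 ↦ 9/4 x^2
x^4 ↦ 81/16 x^4
applying this coordinatewise to f: exp(τθ) f = (81/64)x^4 - (45/4)x^2 - x

g(x) = (81/64)x^4 - (45/4)x^2 - x


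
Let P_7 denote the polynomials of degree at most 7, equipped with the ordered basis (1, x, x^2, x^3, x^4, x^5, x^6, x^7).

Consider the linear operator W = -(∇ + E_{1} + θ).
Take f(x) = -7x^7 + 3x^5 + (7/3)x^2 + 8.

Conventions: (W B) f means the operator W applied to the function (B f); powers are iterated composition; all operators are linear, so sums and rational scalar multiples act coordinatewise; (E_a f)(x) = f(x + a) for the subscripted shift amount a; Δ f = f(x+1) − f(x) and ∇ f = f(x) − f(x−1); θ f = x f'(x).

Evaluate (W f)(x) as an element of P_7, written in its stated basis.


∇ f = -49x^6 + 147x^5 - 230x^4 + 215x^3 - 117x^2 + (116/3)x - 19/3
E_{1} f = -7x^7 - 49x^6 - 144x^5 - 230x^4 - 215x^3 - (344/3)x^2 - (88/3)x + 19/3
θ f = -49x^7 + 15x^5 + (14/3)x^2
(∇ + E_{1} + θ) f = -56x^7 - 98x^6 + 18x^5 - 460x^4 - 227x^2 + (28/3)x
(-(∇ + E_{1} + θ)) f = 56x^7 + 98x^6 - 18x^5 + 460x^4 + 227x^2 - (28/3)x

the image equals g(x) = 56x^7 + 98x^6 - 18x^5 + 460x^4 + 227x^2 - (28/3)x


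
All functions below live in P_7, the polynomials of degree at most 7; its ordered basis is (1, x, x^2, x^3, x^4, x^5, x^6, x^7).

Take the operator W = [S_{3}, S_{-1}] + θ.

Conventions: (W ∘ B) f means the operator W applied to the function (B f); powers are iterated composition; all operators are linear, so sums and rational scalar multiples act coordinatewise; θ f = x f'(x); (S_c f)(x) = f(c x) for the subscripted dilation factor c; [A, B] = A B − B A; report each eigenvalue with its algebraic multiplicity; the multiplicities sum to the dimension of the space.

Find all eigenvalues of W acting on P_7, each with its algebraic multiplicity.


λ = 0 (multiplicity 1), λ = 1 (multiplicity 1), λ = 2 (multiplicity 1), λ = 3 (multiplicity 1), λ = 4 (multiplicity 1), λ = 5 (multiplicity 1), λ = 6 (multiplicity 1), λ = 7 (multiplicity 1)

image of 1: 0
image of x: x
image of x^2: 2x^2
image of x^3: 3x^3
image of x^4: 4x^4
image of x^5: 5x^5
image of x^6: 6x^6
image of x^7: 7x^7
the matrix is upper triangular; its diagonal is (0, 1, 2, 3, 4, 5, 6, 7)
for a triangular matrix the eigenvalues are the diagonal entries, with algebraic multiplicity their repetition count


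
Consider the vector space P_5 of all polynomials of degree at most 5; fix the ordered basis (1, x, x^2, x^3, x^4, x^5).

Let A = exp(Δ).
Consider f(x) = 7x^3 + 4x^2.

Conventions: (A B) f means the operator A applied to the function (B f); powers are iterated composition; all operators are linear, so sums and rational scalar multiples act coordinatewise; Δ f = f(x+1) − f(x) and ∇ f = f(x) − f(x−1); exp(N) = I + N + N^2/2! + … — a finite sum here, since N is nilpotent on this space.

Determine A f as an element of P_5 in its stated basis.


order-1 term: 21x^2 + 29x + 11
order-2 term: 21x + 25
order-3 term: 7
the series for exp(Δ) f terminates at order 3
exp(Δ) f = 7x^3 + 25x^2 + 50x + 43

g(x) = 7x^3 + 25x^2 + 50x + 43


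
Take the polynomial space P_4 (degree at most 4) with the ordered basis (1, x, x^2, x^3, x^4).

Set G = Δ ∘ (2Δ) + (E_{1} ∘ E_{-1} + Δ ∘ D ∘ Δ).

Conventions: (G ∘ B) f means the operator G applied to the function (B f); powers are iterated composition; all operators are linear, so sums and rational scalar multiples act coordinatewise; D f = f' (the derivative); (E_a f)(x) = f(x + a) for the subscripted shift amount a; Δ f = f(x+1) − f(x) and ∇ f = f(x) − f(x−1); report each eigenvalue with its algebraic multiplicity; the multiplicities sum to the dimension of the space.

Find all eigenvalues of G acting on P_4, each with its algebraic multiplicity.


image of 1: 1
image of x: x
image of x^2: x^2 + 4
image of x^3: x^3 + 12x + 18
image of x^4: x^4 + 24x^2 + 72x + 52
the matrix is upper triangular; its diagonal is (1, 1, 1, 1, 1)
for a triangular matrix the eigenvalues are the diagonal entries, with algebraic multiplicity their repetition count

λ = 1 (multiplicity 5)


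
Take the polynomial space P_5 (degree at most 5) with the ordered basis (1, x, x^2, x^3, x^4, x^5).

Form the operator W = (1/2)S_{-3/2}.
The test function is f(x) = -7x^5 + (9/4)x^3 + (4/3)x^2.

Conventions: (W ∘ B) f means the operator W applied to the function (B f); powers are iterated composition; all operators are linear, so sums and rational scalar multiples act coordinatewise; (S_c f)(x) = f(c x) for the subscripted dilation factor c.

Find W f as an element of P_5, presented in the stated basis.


the image equals g(x) = (1701/64)x^5 - (243/64)x^3 + (3/2)x^2

S_{-3/2} f = (1701/32)x^5 - (243/32)x^3 + 3x^2
((1/2)S_{-3/2}) f = (1701/64)x^5 - (243/64)x^3 + (3/2)x^2


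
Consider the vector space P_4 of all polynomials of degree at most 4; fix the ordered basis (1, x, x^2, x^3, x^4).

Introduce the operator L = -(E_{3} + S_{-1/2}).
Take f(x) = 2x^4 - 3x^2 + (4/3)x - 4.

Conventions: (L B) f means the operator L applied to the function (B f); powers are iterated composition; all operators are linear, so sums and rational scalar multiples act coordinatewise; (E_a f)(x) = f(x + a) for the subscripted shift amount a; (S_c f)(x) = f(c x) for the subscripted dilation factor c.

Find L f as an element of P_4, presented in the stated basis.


g(x) = -(17/8)x^4 - 24x^3 - (417/4)x^2 - (596/3)x - 131

E_{3} f = 2x^4 + 24x^3 + 105x^2 + (598/3)x + 135
S_{-1/2} f = (1/8)x^4 - (3/4)x^2 - (2/3)x - 4
(E_{3} + S_{-1/2}) f = (17/8)x^4 + 24x^3 + (417/4)x^2 + (596/3)x + 131
(-(E_{3} + S_{-1/2})) f = -(17/8)x^4 - 24x^3 - (417/4)x^2 - (596/3)x - 131
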